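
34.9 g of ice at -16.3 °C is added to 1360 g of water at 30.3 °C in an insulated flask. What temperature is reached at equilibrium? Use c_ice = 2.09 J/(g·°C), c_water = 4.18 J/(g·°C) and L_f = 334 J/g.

Conservation of energy gives ΣQ = 0:
warm ice to 0 °C: 34.9×2.09×(0 − (-16.3)) = 1188.9
  fusion: m_ice L_f = 34.9×334 = 11657
  meltwater 0→T: 34.9×4.18×T = 145.88 T
  water cools: 1360×4.18×(T − 30.3) = 5684.8(T − 30.3)
5830.7 T = 172249 − 12846 = 159404
T ≈ 27.34 °C. Since T > 0 °C, the all-ice-melts assumption holds.

T_f ≈ 27.3 °C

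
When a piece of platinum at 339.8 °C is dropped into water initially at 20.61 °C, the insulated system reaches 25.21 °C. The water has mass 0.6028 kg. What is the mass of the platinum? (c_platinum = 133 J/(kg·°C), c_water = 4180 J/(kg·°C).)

Heat lost by the platinum = heat gained by the water:
m·133·(339.8 − 25.21) = 0.6028·4180·(25.21 − 20.61)
41840 m = 11591  ⇒  m ≈ 0.277 kg

m ≈ 0.277 kg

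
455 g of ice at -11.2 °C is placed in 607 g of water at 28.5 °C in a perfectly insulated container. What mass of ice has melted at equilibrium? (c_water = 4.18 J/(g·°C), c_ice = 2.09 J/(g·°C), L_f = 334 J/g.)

m_melted ≈ 185 g

Water can give up m c ΔT = 607×4.18×28.5 = 72312 J before reaching 0 °C.
Warming the ice to 0 °C takes 455×2.09×11.2 = 10651 J, leaving 61661 J for melting.
To melt every bit of ice: 455×334 = 151970 J.
Since 61661 < 151970 J, not all the ice melts; equilibrium is at 0 °C.
m_melt = 61661 / L_f = 184.6 g.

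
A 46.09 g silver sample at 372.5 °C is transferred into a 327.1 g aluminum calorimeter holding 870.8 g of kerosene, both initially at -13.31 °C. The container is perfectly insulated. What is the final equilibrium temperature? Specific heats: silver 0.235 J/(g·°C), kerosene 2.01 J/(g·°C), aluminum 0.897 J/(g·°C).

T_f ≈ -11.3 °C

Setting the total heat transfer to zero:
46.09×0.235×(T − 372.5) + 870.8×2.01×(T − (-13.31)) + 327.1×0.897×(T − (-13.31)) = 0
2054.5 T = -23167
T = -23167/2054.5 ≈ -11.28 °C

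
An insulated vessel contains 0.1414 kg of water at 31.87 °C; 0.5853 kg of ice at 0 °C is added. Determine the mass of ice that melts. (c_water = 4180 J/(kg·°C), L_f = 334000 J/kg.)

m_melted ≈ 0.0564 kg

Heat available from the water dropping to 0 °C: 0.1414×4180×31.87 = 18837 J.
To melt every bit of ice: 0.5853×334000 = 195490 J.
Since 18837 < 195490 J, not all the ice melts; equilibrium is at 0 °C.
Mass melted = 18837/334000 ≈ 0.0564 kg.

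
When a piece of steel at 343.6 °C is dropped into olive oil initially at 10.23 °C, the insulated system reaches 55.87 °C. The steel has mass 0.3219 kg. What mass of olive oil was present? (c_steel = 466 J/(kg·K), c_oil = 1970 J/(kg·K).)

m ≈ 0.48 kg

Let T be the final temperature. ΣQ_i = 0:
0.3219×466×(55.87 − 343.6) + m×1970×(55.87 − 10.23) = 0
89911 m = 43161
m = 43161/89911 ≈ 0.48 kg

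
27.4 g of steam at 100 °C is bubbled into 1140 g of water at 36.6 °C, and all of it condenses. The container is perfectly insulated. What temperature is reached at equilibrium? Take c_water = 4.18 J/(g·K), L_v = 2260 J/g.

T_f ≈ 50.8 °C

Energy conservation, ΣQ = 0:
steam→water at 100 °C releases m L_v = 27.4×2260 = 61924
  condensate cools 100→T: 27.4×4.18×(T − 100) = 114.53(T − 100)
  water warms: 1140×4.18×(T − 36.6) = 4765.2(T − 36.6)
4879.7 T = 61924 + 11453 + 174406 = 247784
T ≈ 50.78 °C — below 100 °C, confirming all the steam condensed.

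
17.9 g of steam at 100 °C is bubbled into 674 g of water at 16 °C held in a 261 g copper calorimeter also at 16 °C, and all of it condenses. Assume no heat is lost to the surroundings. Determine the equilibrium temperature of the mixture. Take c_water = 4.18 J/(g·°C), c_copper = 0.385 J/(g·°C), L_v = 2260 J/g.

T_f ≈ 31.6 °C

Energy conservation, ΣQ = 0:
latent heat released on condensation: 17.9×2260 = 40454; condensate cools 100→T: 17.9×4.18×(T − 100) = 74.82(T − 100); water warms: 674×4.18×(T − 16) = 2817.3(T − 16); copper cup: 261×0.385×(T − 16) = 100.48(T − 16)
2992.6 T = 40454 + 7482.2 + 46685 = 94621
T ≈ 31.62 °C, under the boiling point, so the assumption holds.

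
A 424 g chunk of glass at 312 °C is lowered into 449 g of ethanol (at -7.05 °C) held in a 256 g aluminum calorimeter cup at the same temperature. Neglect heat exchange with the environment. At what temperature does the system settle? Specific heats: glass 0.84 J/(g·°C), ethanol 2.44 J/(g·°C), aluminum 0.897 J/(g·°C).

T_f ≈ 60.5 °C

Setting the total heat transfer to zero:
424×0.84×(T − 312) + 449×2.44×(T − (-7.05)) + 256×0.897×(T − (-7.05)) = 0
356.16(T − 312) + 1095.6(T − (-7.05)) + 229.63(T − (-7.05)) = 0
1681.4 T = 101779
T = 101779/1681.4 ≈ 60.53 °C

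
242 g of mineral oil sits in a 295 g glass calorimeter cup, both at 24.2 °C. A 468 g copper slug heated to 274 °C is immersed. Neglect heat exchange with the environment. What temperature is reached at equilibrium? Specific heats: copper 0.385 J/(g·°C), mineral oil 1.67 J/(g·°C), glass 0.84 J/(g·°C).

T_f ≈ 78.3 °C

Conservation of energy gives ΣQ = 0:
468·0.385·(T − 274) + 242·1.67·(T − 24.2) + 295·0.84·(T − 24.2) = 0
(180.18 + 404.14 + 247.8) T = 180.18·274 + 404.14·24.2 + 247.8·24.2
T = 65146/832.12 ≈ 78.29 °C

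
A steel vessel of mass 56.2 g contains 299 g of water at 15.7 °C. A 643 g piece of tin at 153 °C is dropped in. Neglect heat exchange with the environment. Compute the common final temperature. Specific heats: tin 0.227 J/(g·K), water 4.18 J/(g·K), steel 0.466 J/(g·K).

Net heat exchanged in the isolated system is zero:
643×0.227×(T − 153) + 299×4.18×(T − 15.7) + 56.2×0.466×(T − 15.7) = 0
145.96(T − 153) + 1249.8(T − 15.7) + 26.19(T − 15.7) = 0
(145.96 + 1249.8 + 26.19) T = 145.96×153 + 1249.8×15.7 + 26.19×15.7
T ≈ 29.79 °C

T_f ≈ 29.8 °C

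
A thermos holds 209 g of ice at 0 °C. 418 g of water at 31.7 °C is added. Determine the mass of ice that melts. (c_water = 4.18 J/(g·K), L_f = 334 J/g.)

m_melted ≈ 166 g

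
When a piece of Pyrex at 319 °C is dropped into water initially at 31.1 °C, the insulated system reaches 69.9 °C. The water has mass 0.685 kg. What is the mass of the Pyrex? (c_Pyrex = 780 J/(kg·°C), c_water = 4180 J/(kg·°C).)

m ≈ 0.572 kg

Heat gained plus heat lost sum to zero:
m·780·(69.9 − 319) + 0.685·4180·(69.9 − 31.1) = 0
-194298 m = -111096
m = -111096/-194298 ≈ 0.5718 kg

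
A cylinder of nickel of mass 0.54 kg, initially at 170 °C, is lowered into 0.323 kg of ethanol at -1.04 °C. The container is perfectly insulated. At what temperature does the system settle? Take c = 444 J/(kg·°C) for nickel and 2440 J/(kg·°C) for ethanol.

T_f ≈ 38.9 °C

Setting the total heat transfer to zero:
0.54·444·(T − 170) + 0.323·2440·(T − (-1.04)) = 0
239.76(T − 170) + 788.12(T − (-1.04)) = 0
(239.76 + 788.12) T = 239.76·170 + 788.12·(-1.04)
T = 39940/1027.9 ≈ 38.86 °C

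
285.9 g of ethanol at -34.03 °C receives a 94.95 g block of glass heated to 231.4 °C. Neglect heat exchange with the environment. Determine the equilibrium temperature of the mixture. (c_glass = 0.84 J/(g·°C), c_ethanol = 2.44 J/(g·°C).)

T_f ≈ -6.8 °C

T_f is the heat-capacity-weighted average of the initial temperatures:
T_f = (79.76×231.4 + 697.6×(-34.03)) / (79.76 + 697.6)
    = -5283.2 / 777.35 ≈ -6.80 °C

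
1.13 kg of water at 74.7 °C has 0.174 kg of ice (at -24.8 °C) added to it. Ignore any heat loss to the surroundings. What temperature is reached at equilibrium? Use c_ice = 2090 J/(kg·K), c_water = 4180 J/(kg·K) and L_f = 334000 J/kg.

T_f ≈ 52.4 °C

Let T be the final temperature. ΣQ_i = 0:
ice -24.8→0 °C: 0.174×2090×24.8 = 9018.8
  fusion: m_ice L_f = 0.174×334000 = 58116
  meltwater 0→T: 0.174×4180×T = 727.32 T
  water: 4723.4(T − 74.7)
5450.7 T = 352838 − 67135 = 285703
T ≈ 52.42 °C — above 0 °C, consistent with complete melting.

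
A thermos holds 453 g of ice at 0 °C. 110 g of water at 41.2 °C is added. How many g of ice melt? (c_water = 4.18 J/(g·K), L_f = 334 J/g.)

m_melted ≈ 56.7 g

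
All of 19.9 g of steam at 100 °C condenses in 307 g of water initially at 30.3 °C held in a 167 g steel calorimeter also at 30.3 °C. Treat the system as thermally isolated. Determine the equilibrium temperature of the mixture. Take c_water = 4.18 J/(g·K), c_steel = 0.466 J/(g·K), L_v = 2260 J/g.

Setting the total heat transfer to zero:
steam→water at 100 °C releases m L_v = 19.9×2260 = 44974
  condensed water 100 °C→T: 83.18(T − 100)
  water warms: 307×4.18×(T − 30.3) = 1283.3(T − 30.3)
  cup: 77.82(T − 30.3)
1444.3 T = 44974 + 8318.2 + 41241 = 94533
T ≈ 65.45 °C — below 100 °C, confirming all the steam condensed.

T_f ≈ 65.5 °C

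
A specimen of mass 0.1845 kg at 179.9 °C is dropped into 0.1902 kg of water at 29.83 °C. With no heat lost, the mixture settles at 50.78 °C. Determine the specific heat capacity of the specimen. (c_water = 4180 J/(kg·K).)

c ≈ 699 J/(kg·K)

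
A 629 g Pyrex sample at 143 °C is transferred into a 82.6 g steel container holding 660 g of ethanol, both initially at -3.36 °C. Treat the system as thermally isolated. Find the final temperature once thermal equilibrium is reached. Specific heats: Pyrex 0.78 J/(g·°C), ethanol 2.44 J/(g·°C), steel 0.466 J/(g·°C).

T_f ≈ 30.2 °C

Net heat exchanged in the isolated system is zero:
629·0.78·(T − 143) + 660·2.44·(T − (-3.36)) + 82.6·0.466·(T − (-3.36)) = 0
(490.62 + 1610.4 + 38.49) T = 490.62·143 + 1610.4·(-3.36) + 38.49·(-3.36)
T ≈ 30.20 °C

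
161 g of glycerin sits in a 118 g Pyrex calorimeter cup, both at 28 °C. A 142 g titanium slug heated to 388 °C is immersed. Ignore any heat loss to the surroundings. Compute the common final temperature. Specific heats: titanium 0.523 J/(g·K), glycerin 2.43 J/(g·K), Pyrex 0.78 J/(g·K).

T_f ≈ 76.0 °C

Taking heat into each body as positive, Σ m c ΔT = 0:
142·0.523·(T − 388) + 161·2.43·(T − 28) + 118·0.78·(T − 28) = 0
(74.27 + 391.23 + 92.04) T = 74.27·388 + 391.23·28 + 92.04·28
T = 42347 / 557.54 = 76 °C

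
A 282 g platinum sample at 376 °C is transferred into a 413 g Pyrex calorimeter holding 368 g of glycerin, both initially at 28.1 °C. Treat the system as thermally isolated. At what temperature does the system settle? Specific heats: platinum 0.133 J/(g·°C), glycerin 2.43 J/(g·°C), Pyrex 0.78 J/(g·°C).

Let T be the final temperature. ΣQ_i = 0:
282*0.133*(T − 376) + 368*2.43*(T − 28.1) + 413*0.78*(T − 28.1) = 0
37.51(T − 376) + 894.24(T − 28.1) + 322.14(T − 28.1) = 0
1253.9 T = 48283
T = 48283/1253.9 ≈ 38.51 °C

T_f ≈ 38.5 °C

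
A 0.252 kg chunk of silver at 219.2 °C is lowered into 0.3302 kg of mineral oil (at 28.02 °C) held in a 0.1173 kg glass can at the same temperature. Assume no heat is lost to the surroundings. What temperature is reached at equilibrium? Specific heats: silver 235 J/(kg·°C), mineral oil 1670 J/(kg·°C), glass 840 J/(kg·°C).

T_f ≈ 44.0 °C

With ΣQ=0 the equilibrium temperature is the m·c-weighted mean:
T_f = (59.22×219.2 + 551.43×28.02 + 98.53×28.02) / (59.22 + 551.43 + 98.53)
    = 31193 / 709.19 ≈ 43.98 °C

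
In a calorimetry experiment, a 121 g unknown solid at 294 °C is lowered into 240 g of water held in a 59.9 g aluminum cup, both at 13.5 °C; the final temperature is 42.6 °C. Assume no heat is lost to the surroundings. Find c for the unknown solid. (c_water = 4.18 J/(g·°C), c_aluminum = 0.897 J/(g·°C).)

Taking heat into each body as positive, Σ m c ΔT = 0:
121×c×(42.6 − 294) + 240×4.18×(42.6 − 13.5) + 59.9×0.897×(42.6 − 13.5) = 0
-30419 c = -30757
c = -30757/-30419 ≈ 1.011 J/(g·°C)

c ≈ 1.01 J/(g·°C)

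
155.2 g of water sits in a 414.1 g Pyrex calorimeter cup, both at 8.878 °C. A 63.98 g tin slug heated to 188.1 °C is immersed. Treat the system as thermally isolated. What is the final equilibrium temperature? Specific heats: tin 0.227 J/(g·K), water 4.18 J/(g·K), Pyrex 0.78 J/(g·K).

Conservation of energy gives ΣQ = 0:
63.98×0.227×(T − 188.1) + 155.2×4.18×(T − 8.878) + 414.1×0.78×(T − 8.878) = 0
986.26 T = 11359
T = 11359/986.26 ≈ 11.52 °C

T_f ≈ 11.5 °C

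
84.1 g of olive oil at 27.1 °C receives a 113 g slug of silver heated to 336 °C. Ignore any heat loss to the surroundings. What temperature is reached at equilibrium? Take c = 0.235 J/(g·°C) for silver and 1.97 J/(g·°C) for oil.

T_f ≈ 69.8 °C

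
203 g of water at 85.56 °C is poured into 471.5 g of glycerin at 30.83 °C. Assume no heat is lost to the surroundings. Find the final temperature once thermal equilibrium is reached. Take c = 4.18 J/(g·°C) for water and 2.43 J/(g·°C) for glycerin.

T_f ≈ 54.1 °C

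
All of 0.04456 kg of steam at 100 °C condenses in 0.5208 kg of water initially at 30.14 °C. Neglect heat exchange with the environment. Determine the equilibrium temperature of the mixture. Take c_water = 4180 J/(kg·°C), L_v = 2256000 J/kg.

Sum of m c ΔT and latent-heat terms is zero:
condense steam: −0.04456×2256000 = −100527
  condensed water 100 °C→T: 186.26(T − 100)
  water warms: 0.5208×4180×(T − 30.14) = 2176.9(T − 30.14)
2363.2 T = 100527 + 18626 + 65613 = 184767
T ≈ 78.18 °C (< 100 °C, so full condensation is consistent).

T_f ≈ 78.2 °C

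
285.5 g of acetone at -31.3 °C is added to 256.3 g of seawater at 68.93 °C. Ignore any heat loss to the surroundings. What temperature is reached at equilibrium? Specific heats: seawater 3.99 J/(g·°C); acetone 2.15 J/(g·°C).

Net heat exchanged in the isolated system is zero:
256.3×3.99×(T − 68.93) + 285.5×2.15×(T − (-31.3)) = 0
(1022.6 + 613.82) T = 1022.6×68.93 + 613.82×(-31.3)
T ≈ 31.33 °C

T_f ≈ 31.3 °C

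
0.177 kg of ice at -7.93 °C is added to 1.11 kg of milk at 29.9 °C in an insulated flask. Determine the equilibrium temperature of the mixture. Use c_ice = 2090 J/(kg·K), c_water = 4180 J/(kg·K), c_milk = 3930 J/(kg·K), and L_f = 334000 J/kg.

T_f ≈ 13.4 °C

Energy balance with sensible and latent terms:
ice -7.93→0 °C: 0.177×2090×7.93 = 2933.5
  fusion: m_ice L_f = 0.177×334000 = 59118
  warm the meltwater: 739.86 T
  milk: 4362.3(T − 29.9)
5102.2 T = 130433 − 62052 = 68381
T ≈ 13.40 °C (positive, so assuming full melt was valid).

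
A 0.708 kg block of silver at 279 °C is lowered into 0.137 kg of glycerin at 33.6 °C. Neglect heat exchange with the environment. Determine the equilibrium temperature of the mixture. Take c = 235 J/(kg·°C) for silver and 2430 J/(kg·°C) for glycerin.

Setting the total heat transfer to zero:
0.708*235*(T − 279) + 0.137*2430*(T − 33.6) = 0
166.38(T − 279) + 332.91(T − 33.6) = 0
499.29 T = 57606
T = 57606/499.29 ≈ 115.38 °C

T_f ≈ 115.4 °C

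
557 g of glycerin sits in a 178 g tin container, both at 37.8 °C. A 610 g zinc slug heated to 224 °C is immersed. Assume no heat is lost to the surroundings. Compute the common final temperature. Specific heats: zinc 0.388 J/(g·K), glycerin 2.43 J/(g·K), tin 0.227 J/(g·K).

Setting the total heat transfer to zero:
610*0.388*(T − 224) + 557*2.43*(T − 37.8) + 178*0.227*(T − 37.8) = 0
236.68(T − 224) + 1353.5(T − 37.8) + 40.41(T − 37.8) = 0
1630.6 T = 105706
T = 105706 / 1630.6 = 64.8 °C

T_f ≈ 64.8 °C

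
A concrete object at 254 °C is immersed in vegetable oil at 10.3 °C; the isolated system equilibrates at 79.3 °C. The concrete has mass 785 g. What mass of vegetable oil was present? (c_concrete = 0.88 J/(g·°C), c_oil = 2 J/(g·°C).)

m ≈ 875 g

|Q_concrete| = |Q_oil|:
785×0.88×(254 − 79.3) = m×2×(79.3 − 10.3)
138 m = 120683  ⇒  m ≈ 874.5 g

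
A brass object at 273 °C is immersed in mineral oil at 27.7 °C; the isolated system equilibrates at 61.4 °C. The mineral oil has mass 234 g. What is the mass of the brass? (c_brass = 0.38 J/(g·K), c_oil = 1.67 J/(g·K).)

Setting the total heat transfer to zero:
m·0.38·(61.4 − 273) + 234·1.67·(61.4 − 27.7) = 0
-80.41 m = -13169
m = -13169/-80.41 ≈ 163.8 g

m ≈ 164 g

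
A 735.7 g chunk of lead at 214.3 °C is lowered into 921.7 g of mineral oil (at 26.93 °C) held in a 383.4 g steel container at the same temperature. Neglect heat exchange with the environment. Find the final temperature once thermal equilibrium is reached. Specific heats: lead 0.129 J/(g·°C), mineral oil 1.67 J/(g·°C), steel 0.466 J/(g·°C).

Let T be the final temperature. ΣQ_i = 0:
735.7*0.129*(T − 214.3) + 921.7*1.67*(T − 26.93) + 383.4*0.466*(T − 26.93) = 0
94.91(T − 214.3) + 1539.2(T − 26.93) + 178.66(T − 26.93) = 0
(94.91 + 1539.2 + 178.66) T = 94.91*214.3 + 1539.2*26.93 + 178.66*26.93
T = 66601 / 1812.8 = 36.7 °C

T_f ≈ 36.7 °C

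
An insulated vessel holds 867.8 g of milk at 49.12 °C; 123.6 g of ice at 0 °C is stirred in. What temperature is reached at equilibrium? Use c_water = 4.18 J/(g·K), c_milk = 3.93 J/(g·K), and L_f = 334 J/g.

Energy conservation, ΣQ = 0:
fusion: m_ice L_f = 123.6·334 = 41282; meltwater 0→T: 123.6·4.18·T = 516.65 T; milk: 3410.5(T − 49.12)
3927.1 T = 167522 − 41282 = 126239
T ≈ 32.15 °C. Since T > 0 °C, the all-ice-melts assumption holds.

T_f ≈ 32.1 °C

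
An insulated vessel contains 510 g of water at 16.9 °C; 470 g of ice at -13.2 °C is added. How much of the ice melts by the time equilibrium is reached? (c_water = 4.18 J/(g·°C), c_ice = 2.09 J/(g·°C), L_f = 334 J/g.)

m_melted ≈ 69 g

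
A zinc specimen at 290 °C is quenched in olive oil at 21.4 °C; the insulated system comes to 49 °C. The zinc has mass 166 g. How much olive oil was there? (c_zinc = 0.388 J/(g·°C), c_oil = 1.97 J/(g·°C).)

m ≈ 285 g

Net heat exchanged in the isolated system is zero:
166·0.388·(49 − 290) + m·1.97·(49 − 21.4) = 0
54.37 m = 15522
m = 15522/54.37 ≈ 285.5 g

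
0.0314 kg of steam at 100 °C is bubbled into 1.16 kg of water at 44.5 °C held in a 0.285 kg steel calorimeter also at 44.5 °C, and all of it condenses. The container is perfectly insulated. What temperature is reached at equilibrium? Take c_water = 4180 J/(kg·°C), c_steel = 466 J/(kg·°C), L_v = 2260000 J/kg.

Energy conservation, ΣQ = 0:
condense steam: −0.0314·2260000 = −70964; condensed water 100 °C→T: 131.25(T − 100); water warms: 1.16·4180·(T − 44.5) = 4848.8(T − 44.5); steel cup: 0.285·466·(T − 44.5) = 132.81(T − 44.5)
5112.9 T = 70964 + 13125 + 221682 = 305771
T ≈ 59.80 °C, under the boiling point, so the assumption holds.

T_f ≈ 59.8 °C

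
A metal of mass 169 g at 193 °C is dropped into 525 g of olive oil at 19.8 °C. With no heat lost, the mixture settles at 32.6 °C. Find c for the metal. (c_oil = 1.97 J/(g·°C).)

c ≈ 0.488 J/(g·°C)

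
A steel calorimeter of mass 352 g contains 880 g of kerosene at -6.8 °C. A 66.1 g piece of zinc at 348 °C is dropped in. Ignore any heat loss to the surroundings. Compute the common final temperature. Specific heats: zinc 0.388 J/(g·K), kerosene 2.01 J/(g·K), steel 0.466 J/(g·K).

T_f ≈ -2.2 °C

With ΣQ=0 the equilibrium temperature is the m·c-weighted mean:
T_f = (25.65*348 + 1768.8*(-6.8) + 164.03*(-6.8)) / (25.65 + 1768.8 + 164.03)
    = -4218.2 / 1958.5 ≈ -2.15 °C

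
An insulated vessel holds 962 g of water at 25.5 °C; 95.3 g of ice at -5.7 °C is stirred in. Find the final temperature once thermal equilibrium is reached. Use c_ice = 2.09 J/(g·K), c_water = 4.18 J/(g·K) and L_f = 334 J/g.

T_f ≈ 15.7 °C

Energy conservation, ΣQ = 0:
ice -5.7→0 °C: 95.3×2.09×5.7 = 1135.3
  latent heat to melt: 95.3×334 = 31830
  meltwater 0→T: 95.3×4.18×T = 398.35 T
  water: 4021.2(T − 25.5)
4419.5 T = 102540 − 32966 = 69574
T ≈ 15.74 °C (positive, so assuming full melt was valid).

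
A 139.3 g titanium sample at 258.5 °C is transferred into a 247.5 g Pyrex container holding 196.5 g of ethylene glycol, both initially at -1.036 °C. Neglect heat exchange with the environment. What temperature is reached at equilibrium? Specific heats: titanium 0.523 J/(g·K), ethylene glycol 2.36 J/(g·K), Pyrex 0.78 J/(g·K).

T_f ≈ 24.9 °C

Conservation of energy gives ΣQ = 0:
139.3×0.523×(T − 258.5) + 196.5×2.36×(T − (-1.036)) + 247.5×0.78×(T − (-1.036)) = 0
72.85(T − 258.5) + 463.74(T − (-1.036)) + 193.05(T − (-1.036)) = 0
(72.85 + 463.74 + 193.05) T = 72.85×258.5 + 463.74×(-1.036) + 193.05×(-1.036)
T = 18152/729.64 ≈ 24.88 °C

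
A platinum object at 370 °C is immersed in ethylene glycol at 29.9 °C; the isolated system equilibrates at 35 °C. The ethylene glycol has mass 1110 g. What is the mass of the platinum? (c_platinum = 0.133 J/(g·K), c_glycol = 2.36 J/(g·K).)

|Q_platinum| = |Q_glycol|:
m·0.133·(370 − 35) = 1110·2.36·(35 − 29.9)
44.55 m = 13360  ⇒  m ≈ 299.9 g

m ≈ 300 g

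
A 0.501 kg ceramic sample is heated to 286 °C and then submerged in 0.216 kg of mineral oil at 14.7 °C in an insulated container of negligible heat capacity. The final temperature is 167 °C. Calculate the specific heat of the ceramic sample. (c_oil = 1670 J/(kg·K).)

Heat gained plus heat lost sum to zero:
0.501×c×(167 − 286) + 0.216×1670×(167 − 14.7) = 0
-59.62 c = -54938
c = -54938/-59.62 ≈ 921.5 J/(kg·K)

c ≈ 921 J/(kg·K)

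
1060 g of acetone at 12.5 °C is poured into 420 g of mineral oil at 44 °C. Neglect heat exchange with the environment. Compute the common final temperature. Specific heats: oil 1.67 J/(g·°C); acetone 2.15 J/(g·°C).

T_f ≈ 19.9 °C

T_f = Σ m_i c_i T_i / Σ m_i c_i:
T_f = (701.4×44 + 2279×12.5) / (701.4 + 2279)
    = 59349 / 2980.4 ≈ 19.91 °C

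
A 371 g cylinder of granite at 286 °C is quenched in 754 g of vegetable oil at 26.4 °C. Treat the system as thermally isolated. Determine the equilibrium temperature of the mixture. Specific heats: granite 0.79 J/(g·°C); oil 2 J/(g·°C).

T_f is the heat-capacity-weighted average of the initial temperatures:
T_f = (293.09*286 + 1508*26.4) / (293.09 + 1508)
    = 123635 / 1801.1 ≈ 68.64 °C

T_f ≈ 68.6 °C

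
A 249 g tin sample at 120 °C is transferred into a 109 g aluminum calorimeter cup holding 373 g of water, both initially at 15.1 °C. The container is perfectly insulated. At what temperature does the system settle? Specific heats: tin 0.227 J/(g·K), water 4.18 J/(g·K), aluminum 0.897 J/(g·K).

T_f ≈ 18.6 °C

Energy conservation, ΣQ = 0:
249*0.227*(T − 120) + 373*4.18*(T − 15.1) + 109*0.897*(T − 15.1) = 0
56.52(T − 120) + 1559.1(T − 15.1) + 97.77(T − 15.1) = 0
(56.52 + 1559.1 + 97.77) T = 56.52*120 + 1559.1*15.1 + 97.77*15.1
T ≈ 18.56 °C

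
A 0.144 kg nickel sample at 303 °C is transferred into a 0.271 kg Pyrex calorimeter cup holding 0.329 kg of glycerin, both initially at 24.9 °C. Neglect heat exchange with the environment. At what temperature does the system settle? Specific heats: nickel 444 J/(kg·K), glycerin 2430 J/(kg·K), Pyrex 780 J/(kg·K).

Let T be the final temperature. ΣQ_i = 0:
0.144·444·(T − 303) + 0.329·2430·(T − 24.9) + 0.271·780·(T − 24.9) = 0
63.94(T − 303) + 799.47(T − 24.9) + 211.38(T − 24.9) = 0
1074.8 T = 44543
T ≈ 41.44 °C

T_f ≈ 41.4 °C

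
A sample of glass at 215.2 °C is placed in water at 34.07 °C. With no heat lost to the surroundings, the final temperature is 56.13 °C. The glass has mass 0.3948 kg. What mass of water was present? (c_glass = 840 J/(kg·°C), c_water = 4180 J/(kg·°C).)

m ≈ 0.572 kg

Taking heat into each body as positive, Σ m c ΔT = 0:
0.3948×840×(56.13 − 215.2) + m×4180×(56.13 − 34.07) = 0
92211 m = 52753
m = 52753/92211 ≈ 0.5721 kg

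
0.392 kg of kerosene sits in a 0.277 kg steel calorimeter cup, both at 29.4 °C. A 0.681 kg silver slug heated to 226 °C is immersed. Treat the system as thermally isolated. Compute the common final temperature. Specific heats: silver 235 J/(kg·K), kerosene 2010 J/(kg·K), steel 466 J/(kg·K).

T_f ≈ 58.6 °C

Setting the total heat transfer to zero:
0.681×235×(T − 226) + 0.392×2010×(T − 29.4) + 0.277×466×(T − 29.4) = 0
160.04(T − 226) + 787.92(T − 29.4) + 129.08(T − 29.4) = 0
(160.04 + 787.92 + 129.08) T = 160.04×226 + 787.92×29.4 + 129.08×29.4
T = 63128 / 1077 = 58.6 °C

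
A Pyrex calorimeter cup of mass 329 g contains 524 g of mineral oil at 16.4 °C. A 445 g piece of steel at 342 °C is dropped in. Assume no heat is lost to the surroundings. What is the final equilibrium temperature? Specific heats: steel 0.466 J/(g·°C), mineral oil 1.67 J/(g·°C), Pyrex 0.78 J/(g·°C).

Setting the total heat transfer to zero:
445·0.466·(T − 342) + 524·1.67·(T − 16.4) + 329·0.78·(T − 16.4) = 0
207.37(T − 342) + 875.08(T − 16.4) + 256.62(T − 16.4) = 0
1339.1 T = 89480
T = 89480 / 1339.1 = 66.8 °C

T_f ≈ 66.8 °C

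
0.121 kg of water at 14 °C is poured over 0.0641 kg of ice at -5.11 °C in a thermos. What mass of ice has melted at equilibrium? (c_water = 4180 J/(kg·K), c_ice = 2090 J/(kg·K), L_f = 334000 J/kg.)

Water can give up m c ΔT = 0.121×4180×14 = 7080.9 J before reaching 0 °C.
Warming the ice to 0 °C takes 0.0641×2090×5.11 = 684.58 J, leaving 6396.3 J for melting.
To melt every bit of ice: 0.0641×334000 = 21409 J.
That's not enough to melt it all — equilibrium is at 0 °C with ice remaining.
m_melt = 6396.3 / L_f = 0.01915 kg.

m_melted ≈ 0.0192 kg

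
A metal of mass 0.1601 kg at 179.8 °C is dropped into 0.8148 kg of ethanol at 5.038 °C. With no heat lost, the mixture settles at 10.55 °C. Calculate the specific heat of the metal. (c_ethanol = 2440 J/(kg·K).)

c ≈ 404 J/(kg·K)

Taking heat into each body as positive, Σ m c ΔT = 0:
0.1601×c×(10.55 − 179.8) + 0.8148×2440×(10.55 − 5.038) = 0
-27.1 c = -10958
c = -10958/-27.1 ≈ 404.4 J/(kg·K)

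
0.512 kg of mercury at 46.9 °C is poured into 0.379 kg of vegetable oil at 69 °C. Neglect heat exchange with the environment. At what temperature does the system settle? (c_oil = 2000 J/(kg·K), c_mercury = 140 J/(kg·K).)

Heat gained plus heat lost sum to zero:
0.379×2000×(T − 69) + 0.512×140×(T − 46.9) = 0
(758 + 71.68) T = 758×69 + 71.68×46.9
T = 55664 / 829.68 = 67.1 °C

T_f ≈ 67.1 °C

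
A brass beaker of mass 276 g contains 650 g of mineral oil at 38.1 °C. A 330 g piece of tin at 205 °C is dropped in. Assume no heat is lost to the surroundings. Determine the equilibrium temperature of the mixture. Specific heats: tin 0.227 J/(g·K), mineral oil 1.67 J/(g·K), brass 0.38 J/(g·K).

T_f is the heat-capacity-weighted average of the initial temperatures:
T_f = (74.91·205 + 1085.5·38.1 + 104.88·38.1) / (74.91 + 1085.5 + 104.88)
    = 60710 / 1265.3 ≈ 47.98 °C

T_f ≈ 48.0 °C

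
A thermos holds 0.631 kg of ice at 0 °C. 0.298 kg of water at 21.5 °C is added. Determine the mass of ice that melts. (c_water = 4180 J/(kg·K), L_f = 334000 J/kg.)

m_melted ≈ 0.0802 kg

Cooling the water to 0 °C releases 0.298×4180×21.5 = 26781 J.
Melting all 0.631 kg of ice would need 0.631×334000 = 210754 J.
That's not enough to melt it all — equilibrium is at 0 °C with ice remaining.
Mass melted = 26781/334000 ≈ 0.08018 kg.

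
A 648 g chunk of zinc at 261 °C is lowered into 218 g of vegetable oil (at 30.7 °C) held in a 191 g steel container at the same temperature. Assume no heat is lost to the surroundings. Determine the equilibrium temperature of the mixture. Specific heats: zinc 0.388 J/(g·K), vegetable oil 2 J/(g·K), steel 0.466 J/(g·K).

T_f ≈ 105.3 °C

Energy conservation, ΣQ = 0:
648×0.388×(T − 261) + 218×2×(T − 30.7) + 191×0.466×(T − 30.7) = 0
251.42(T − 261) + 436(T − 30.7) + 89.01(T − 30.7) = 0
(251.42 + 436 + 89.01) T = 251.42×261 + 436×30.7 + 89.01×30.7
T = 81739/776.43 ≈ 105.28 °C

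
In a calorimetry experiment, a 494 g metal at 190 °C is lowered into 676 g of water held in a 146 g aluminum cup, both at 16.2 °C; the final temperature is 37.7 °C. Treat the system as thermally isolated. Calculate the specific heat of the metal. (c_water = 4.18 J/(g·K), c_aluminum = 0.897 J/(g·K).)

c ≈ 0.845 J/(g·K)

Conservation of energy gives ΣQ = 0:
494·c·(37.7 − 190) + 676·4.18·(37.7 − 16.2) + 146·0.897·(37.7 − 16.2) = 0
-75236 c = -63568
c = -63568/-75236 ≈ 0.8449 J/(g·K)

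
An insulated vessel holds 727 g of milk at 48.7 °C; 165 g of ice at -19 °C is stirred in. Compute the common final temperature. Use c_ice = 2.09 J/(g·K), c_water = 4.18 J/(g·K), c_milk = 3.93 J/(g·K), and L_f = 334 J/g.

T_f ≈ 21.8 °C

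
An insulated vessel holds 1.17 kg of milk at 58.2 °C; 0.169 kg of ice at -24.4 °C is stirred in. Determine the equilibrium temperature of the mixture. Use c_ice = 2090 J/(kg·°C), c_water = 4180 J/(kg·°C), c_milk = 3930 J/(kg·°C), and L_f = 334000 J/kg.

T_f ≈ 38.2 °C

Conservation of energy gives ΣQ = 0:
ice -24.4→0 °C: 0.169×2090×24.4 = 8618.3; melt ice: 0.169×334000 = 56446; warm the meltwater: 706.42 T; milk: 4598.1(T − 58.2)
5304.5 T = 267609 − 65064 = 202545
T ≈ 38.18 °C — above 0 °C, consistent with complete melting.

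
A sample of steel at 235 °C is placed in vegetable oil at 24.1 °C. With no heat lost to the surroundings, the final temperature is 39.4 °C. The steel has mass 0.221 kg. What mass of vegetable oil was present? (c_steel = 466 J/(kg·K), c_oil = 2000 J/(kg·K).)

m ≈ 0.658 kg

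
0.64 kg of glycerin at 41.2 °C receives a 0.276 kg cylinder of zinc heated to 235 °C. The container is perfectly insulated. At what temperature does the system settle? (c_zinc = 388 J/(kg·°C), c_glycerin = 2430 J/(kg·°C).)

T_f ≈ 53.7 °C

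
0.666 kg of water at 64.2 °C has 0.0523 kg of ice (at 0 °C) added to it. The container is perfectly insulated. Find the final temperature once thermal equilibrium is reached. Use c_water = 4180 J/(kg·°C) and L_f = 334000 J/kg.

Heat gained plus heat lost sum to zero:
melt ice: 0.0523·334000 = 17468
  meltwater 0→T: 0.0523·4180·T = 218.61 T
  water: 2783.9(T − 64.2)
3002.5 T = 178725 − 17468 = 161257
T ≈ 53.71 °C — above 0 °C, consistent with complete melting.

T_f ≈ 53.7 °C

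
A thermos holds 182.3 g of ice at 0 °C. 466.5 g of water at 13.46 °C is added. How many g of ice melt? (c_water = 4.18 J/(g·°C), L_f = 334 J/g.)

m_melted ≈ 78.6 g

Heat available from the water dropping to 0 °C: 466.5×4.18×13.46 = 26247 J.
Fully melting the ice requires m_ice L_f = 182.3×334 = 60888 J.
Since 26247 < 60888 J, not all the ice melts; equilibrium is at 0 °C.
Mass melted = 26247/334 ≈ 78.58 g.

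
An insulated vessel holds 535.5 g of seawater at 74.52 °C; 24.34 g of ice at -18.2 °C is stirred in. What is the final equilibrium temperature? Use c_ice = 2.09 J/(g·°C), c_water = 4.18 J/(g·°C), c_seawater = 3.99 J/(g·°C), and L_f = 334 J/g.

Taking heat into each body as positive, Σ m c ΔT = 0:
ice -18.2→0 °C: 24.34·2.09·18.2 = 925.84
  melt ice: 24.34·334 = 8129.6
  meltwater 0→T: 24.34·4.18·T = 101.74 T
  seawater cools: 535.5·3.99·(T − 74.52) = 2136.6(T − 74.52)
2238.4 T = 159223 − 9055.4 = 150167
T ≈ 67.09 °C — above 0 °C, consistent with complete melting.

T_f ≈ 67.1 °C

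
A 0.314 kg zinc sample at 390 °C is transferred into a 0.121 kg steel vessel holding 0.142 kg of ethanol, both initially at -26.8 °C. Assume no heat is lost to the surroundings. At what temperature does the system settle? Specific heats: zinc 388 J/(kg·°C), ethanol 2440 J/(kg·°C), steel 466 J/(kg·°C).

T_f ≈ 70.0 °C

Conservation of energy gives ΣQ = 0:
0.314×388×(T − 390) + 0.142×2440×(T − (-26.8)) + 0.121×466×(T − (-26.8)) = 0
121.83(T − 390) + 346.48(T − (-26.8)) + 56.39(T − (-26.8)) = 0
(121.83 + 346.48 + 56.39) T = 121.83×390 + 346.48×(-26.8) + 56.39×(-26.8)
T ≈ 69.98 °C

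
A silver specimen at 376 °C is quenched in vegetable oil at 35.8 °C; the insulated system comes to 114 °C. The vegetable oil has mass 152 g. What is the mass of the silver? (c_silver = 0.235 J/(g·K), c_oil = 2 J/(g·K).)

m ≈ 386 g

Setting the total heat transfer to zero:
m×0.235×(114 − 376) + 152×2×(114 − 35.8) = 0
-61.57 m = -23773
m = -23773/-61.57 ≈ 386.1 g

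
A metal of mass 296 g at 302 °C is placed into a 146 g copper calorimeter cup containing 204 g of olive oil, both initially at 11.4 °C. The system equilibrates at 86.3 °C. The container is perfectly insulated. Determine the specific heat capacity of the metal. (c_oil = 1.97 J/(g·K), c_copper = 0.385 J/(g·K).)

c ≈ 0.537 J/(g·K)

Heat gained plus heat lost sum to zero:
296×c×(86.3 − 302) + 204×1.97×(86.3 − 11.4) + 146×0.385×(86.3 − 11.4) = 0
-63847 c = -34311
c = -34311/-63847 ≈ 0.5374 J/(g·K)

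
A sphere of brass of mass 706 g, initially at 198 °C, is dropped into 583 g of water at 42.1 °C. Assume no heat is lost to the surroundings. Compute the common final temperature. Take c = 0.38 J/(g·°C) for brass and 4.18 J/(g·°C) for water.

T_f ≈ 57.6 °C

T_f is the heat-capacity-weighted average of the initial temperatures:
T_f = (268.28*198 + 2436.9*42.1) / (268.28 + 2436.9)
    = 155715 / 2705.2 ≈ 57.56 °C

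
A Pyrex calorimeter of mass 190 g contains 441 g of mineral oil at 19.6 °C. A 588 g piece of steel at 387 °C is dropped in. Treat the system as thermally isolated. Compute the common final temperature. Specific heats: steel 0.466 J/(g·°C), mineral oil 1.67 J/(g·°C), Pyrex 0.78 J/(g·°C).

T_f ≈ 106.5 °C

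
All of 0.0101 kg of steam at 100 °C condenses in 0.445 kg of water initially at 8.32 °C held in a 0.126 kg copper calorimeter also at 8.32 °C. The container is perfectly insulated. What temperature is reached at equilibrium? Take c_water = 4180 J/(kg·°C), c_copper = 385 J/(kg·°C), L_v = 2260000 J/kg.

T_f ≈ 22.0 °C

Setting the total heat transfer to zero:
condense steam: −0.0101·2260000 = −22826
  condensate cools 100→T: 0.0101·4180·(T − 100) = 42.22(T − 100)
  water warms: 0.445·4180·(T − 8.32) = 1860.1(T − 8.32)
  copper cup: 0.126·385·(T − 8.32) = 48.51(T − 8.32)
1950.8 T = 22826 + 4221.8 + 15880 = 42927
T ≈ 22.00 °C — below 100 °C, confirming all the steam condensed.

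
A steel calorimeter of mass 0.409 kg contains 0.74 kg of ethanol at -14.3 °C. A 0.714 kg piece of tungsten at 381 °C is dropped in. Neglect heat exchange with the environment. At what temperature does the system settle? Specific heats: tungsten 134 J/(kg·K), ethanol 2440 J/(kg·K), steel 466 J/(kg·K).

T_f ≈ 3.8 °C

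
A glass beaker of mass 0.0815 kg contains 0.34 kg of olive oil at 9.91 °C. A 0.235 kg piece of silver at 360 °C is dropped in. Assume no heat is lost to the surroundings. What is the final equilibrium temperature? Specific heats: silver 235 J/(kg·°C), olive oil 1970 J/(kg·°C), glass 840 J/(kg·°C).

T_f ≈ 34.3 °C

Conservation of energy gives ΣQ = 0:
0.235·235·(T − 360) + 0.34·1970·(T − 9.91) + 0.0815·840·(T − 9.91) = 0
793.49 T = 27197
T ≈ 34.28 °C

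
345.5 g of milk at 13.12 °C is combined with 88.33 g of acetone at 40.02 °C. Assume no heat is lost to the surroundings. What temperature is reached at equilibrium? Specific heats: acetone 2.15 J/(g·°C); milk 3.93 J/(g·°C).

Heat lost by the acetone equals heat gained by the milk:
88.33*2.15*(40.02 − T) = 345.5*3.93*(T − 13.12)
189.91(40.02 − T) = 1357.8(T − 13.12)
1547.7 T = 25415  ⇒  T ≈ 16.42 °C

T_f ≈ 16.4 °C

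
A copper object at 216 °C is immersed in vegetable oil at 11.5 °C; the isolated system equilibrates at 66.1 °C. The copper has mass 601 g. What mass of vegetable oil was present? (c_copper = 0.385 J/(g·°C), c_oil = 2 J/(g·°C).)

m ≈ 318 g

|Q_copper| = |Q_oil|:
601×0.385×(216 − 66.1) = m×2×(66.1 − 11.5)
109.2 m = 34685  ⇒  m ≈ 317.6 g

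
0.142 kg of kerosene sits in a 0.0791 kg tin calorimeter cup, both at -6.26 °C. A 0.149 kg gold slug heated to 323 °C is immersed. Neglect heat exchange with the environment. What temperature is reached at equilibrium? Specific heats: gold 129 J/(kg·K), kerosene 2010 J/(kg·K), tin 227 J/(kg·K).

T_f ≈ 13.4 °C

Conservation of energy gives ΣQ = 0:
0.149*129*(T − 323) + 0.142*2010*(T − (-6.26)) + 0.0791*227*(T − (-6.26)) = 0
19.22(T − 323) + 285.42(T − (-6.26)) + 17.96(T − (-6.26)) = 0
322.6 T = 4309.3
T = 4309.3 / 322.6 = 13.4 °C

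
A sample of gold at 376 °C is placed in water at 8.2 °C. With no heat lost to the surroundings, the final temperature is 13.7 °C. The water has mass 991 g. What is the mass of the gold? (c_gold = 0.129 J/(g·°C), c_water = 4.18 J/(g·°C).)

|Q_gold| = |Q_water|:
m·0.129·(376 − 13.7) = 991·4.18·(13.7 − 8.2)
46.74 m = 22783  ⇒  m ≈ 487.5 g

m ≈ 487 g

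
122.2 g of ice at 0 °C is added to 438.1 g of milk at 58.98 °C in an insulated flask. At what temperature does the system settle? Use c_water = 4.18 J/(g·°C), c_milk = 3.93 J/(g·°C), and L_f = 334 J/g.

Let T be the final temperature. ΣQ_i = 0:
latent heat to melt: 122.2·334 = 40815; warm the meltwater: 510.8 T; milk: 1721.7(T − 58.98)
2232.5 T = 101548 − 40815 = 60733
T ≈ 27.20 °C — above 0 °C, consistent with complete melting.

T_f ≈ 27.2 °C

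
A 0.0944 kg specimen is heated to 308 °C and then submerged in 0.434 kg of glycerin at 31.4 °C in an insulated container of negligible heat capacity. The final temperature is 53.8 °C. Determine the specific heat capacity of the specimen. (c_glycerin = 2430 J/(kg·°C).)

c ≈ 984 J/(kg·°C)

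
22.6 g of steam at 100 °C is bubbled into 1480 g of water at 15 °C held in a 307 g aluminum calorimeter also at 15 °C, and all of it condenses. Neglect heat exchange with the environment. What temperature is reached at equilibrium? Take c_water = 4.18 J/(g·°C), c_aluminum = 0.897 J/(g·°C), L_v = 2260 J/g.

T_f ≈ 24.0 °C

Let T be the final temperature. ΣQ_i = 0:
latent heat released on condensation: 22.6×2260 = 51076; condensed water 100 °C→T: 94.47(T − 100); water warms: 1480×4.18×(T − 15) = 6186.4(T − 15); cup: 275.38(T − 15)
6556.2 T = 51076 + 9446.8 + 96927 = 157449
T ≈ 24.02 °C — below 100 °C, confirming all the steam condensed.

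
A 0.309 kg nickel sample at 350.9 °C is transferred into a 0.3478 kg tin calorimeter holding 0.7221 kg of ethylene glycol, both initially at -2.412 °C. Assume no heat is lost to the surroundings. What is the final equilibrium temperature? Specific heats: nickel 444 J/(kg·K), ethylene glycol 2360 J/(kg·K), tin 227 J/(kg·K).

T_f ≈ 22.8 °C

Conservation of energy gives ΣQ = 0:
0.309·444·(T − 350.9) + 0.7221·2360·(T − (-2.412)) + 0.3478·227·(T − (-2.412)) = 0
1920.3 T = 43841
T ≈ 22.83 °C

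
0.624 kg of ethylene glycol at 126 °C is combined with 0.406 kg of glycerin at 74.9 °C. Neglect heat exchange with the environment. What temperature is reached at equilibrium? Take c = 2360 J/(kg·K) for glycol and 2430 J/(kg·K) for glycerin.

Taking heat into each body as positive, Σ m c ΔT = 0:
0.624*2360*(T − 126) + 0.406*2430*(T − 74.9) = 0
1472.6(T − 126) + 986.58(T − 74.9) = 0
2459.2 T = 259447
T = 259447/2459.2 ≈ 105.50 °C

T_f ≈ 105.5 °C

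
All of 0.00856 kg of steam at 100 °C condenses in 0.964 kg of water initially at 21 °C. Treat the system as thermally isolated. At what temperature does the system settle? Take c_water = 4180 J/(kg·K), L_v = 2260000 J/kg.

Setting the total heat transfer to zero:
steam→water at 100 °C releases m L_v = 0.00856×2260000 = 19346; condensed water 100 °C→T: 35.78(T − 100); original water: 4029.5(T − 21)
4065.3 T = 19346 + 3578.1 + 84620 = 107544
T ≈ 26.45 °C — below 100 °C, confirming all the steam condensed.

T_f ≈ 26.5 °C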